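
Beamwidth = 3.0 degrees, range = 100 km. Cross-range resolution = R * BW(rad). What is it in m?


BW_rad = 0.052359878
CR = 100000 * 0.052359878 = 5236.0 m

5236.0 m


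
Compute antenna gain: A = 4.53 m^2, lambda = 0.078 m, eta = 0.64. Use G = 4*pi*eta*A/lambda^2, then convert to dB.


G_linear = 4*pi*0.64*4.53/0.078^2 = 5988.23
G_dB = 10*log10(5988.23) = 37.8 dB

37.8 dB


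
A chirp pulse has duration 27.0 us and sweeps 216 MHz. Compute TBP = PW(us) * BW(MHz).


TBP = 27.0 * 216 = 5832.0

5832.0


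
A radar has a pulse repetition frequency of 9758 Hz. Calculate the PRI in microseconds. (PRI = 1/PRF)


PRI = 1/9758 = 0.00010248 s = 102.5 us

102.5 us


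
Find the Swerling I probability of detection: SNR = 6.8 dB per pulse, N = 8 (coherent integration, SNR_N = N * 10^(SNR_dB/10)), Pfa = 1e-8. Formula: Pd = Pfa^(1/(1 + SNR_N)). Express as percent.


SNR_lin = 10^(6.8/10) = 4.7863
SNR_N = 8 * 4.7863 = 38.2904
1/(1 + SNR_N) = 1/39.2904 = 0.0254515
Pd = (1e-8)^0.0254515 = 0.62573
Pd = 62.6%

62.6%


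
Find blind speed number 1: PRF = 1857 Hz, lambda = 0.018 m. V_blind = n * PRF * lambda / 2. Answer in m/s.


V_blind = 1 * 1857 * 0.018 / 2 = 16.7 m/s

16.7 m/s


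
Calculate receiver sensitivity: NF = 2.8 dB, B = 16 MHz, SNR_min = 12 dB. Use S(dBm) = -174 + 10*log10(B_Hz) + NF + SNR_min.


10*log10(16000000.0) = 72.04
S = -174 + 72.04 + 2.8 + 12 = -87.2 dBm

-87.2 dBm


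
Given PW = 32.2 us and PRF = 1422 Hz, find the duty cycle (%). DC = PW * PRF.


DC = 32.2e-6 * 1422 * 100 = 4.58%

4.58%


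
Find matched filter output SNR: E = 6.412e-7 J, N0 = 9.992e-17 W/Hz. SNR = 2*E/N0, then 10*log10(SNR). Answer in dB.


SNR_lin = 2 * 6.412e-7 / 9.992e-17 = 1.283e10
SNR_dB = 10*log10(1.283e10) = 101.1 dB

101.1 dB


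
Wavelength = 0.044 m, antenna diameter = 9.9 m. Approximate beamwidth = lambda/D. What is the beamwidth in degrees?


BW_rad = 0.044 / 9.9 = 0.004444
BW_deg = 0.25 degrees

0.25 degrees


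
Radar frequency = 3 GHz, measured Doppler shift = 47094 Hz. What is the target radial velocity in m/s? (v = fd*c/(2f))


v = 47094 * 3e8 / (2 * 3000000000.0) = 2354.7 m/s

2354.7 m/s


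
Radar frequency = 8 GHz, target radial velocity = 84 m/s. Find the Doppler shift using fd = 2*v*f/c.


fd = 2 * 84 * 8000000000.0 / 3e8 = 4480.0 Hz

4480.0 Hz


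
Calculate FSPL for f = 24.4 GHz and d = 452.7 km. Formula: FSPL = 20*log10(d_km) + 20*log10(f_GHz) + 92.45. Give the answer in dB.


20*log10(452.7) = 53.12
20*log10(24.4) = 27.75
FSPL = 173.3 dB

173.3 dB


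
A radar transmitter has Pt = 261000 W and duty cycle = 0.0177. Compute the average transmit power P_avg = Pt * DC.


P_avg = 261000 * 0.0177 = 4619.7 W

4619.7 W


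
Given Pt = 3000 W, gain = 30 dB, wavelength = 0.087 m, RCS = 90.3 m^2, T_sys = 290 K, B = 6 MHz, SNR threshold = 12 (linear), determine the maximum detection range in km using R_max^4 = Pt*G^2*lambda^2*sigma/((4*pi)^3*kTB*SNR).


G_lin = 10^(30/10) = 1000.0
R^4 = 3000 * 1000.0^2 * 0.087^2 * 90.3 / ((4*pi)^3 * 1.38e-23 * 290 * 6000000.0 * 12)
R^4 = 3.58598e18 m^4
R_max = (3.58598e18)^(1/4) = 43516.3 m = 43.5 km

43.5 km


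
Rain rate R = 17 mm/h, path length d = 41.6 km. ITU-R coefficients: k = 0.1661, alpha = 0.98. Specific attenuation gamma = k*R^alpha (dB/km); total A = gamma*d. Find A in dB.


gamma = 0.1661 * 17^0.98 = 2.668146 dB/km
A = 2.668146 * 41.6 = 110.99 dB

110.99 dB


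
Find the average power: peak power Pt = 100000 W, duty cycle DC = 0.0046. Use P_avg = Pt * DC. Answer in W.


P_avg = 100000 * 0.0046 = 460.0 W

460.0 W


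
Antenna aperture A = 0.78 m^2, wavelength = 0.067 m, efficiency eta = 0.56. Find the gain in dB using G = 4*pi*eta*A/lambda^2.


G_linear = 4*pi*0.56*0.78/0.067^2 = 1222.76
G_dB = 10*log10(1222.76) = 30.9 dB

30.9 dB


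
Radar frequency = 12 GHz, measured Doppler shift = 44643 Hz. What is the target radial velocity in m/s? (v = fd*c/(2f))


v = 44643 * 3e8 / (2 * 12000000000.0) = 558.0 m/s

558.0 m/s


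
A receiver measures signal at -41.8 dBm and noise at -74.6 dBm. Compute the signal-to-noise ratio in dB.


SNR = -41.8 - (-74.6) = 32.8 dB

32.8 dB


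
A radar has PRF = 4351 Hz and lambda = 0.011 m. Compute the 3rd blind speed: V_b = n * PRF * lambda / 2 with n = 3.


V_blind = 3 * 4351 * 0.011 / 2 = 71.8 m/s

71.8 m/s


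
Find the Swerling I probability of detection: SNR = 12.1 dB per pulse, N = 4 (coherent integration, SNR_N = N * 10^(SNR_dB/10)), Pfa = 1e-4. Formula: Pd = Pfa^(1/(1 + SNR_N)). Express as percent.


SNR_lin = 10^(12.1/10) = 16.2181
SNR_N = 4 * 16.2181 = 64.8724
1/(1 + SNR_N) = 1/65.8724 = 0.0151809
Pd = (1e-4)^0.0151809 = 0.86951
Pd = 87.0%

87.0%


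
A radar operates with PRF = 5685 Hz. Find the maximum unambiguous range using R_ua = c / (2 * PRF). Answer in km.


R_ua = 3e8 / (2 * 5685) = 26385.2 m = 26.4 km

26.4 km


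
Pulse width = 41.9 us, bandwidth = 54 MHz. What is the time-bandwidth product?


TBP = 41.9 * 54 = 2262.6

2262.6


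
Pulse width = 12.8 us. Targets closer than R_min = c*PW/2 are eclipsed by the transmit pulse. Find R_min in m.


R_min = 3e8 * 12.8e-6 / 2 = 1920.0 m

1920.0 m


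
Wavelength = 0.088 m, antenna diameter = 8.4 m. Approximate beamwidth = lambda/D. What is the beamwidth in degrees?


BW_rad = 0.088 / 8.4 = 0.010476
BW_deg = 0.6 degrees

0.6 degrees


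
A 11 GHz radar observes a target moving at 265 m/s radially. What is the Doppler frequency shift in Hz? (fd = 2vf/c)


fd = 2 * 265 * 11000000000.0 / 3e8 = 19433.3 Hz

19433.3 Hz


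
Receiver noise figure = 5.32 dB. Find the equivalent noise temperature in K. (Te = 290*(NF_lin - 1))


NF_lin = 10^(5.32/10) = 3.404082
Te = 290 * (3.404082 - 1) = 697.2 K

697.2 K


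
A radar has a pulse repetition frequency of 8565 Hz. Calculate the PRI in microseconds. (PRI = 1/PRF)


PRI = 1/8565 = 0.0001167542 s = 116.8 us

116.8 us


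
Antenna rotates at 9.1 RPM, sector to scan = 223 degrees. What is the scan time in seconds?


t = 223 / (9.1 * 360) * 60 = 4.08 s

4.08 s


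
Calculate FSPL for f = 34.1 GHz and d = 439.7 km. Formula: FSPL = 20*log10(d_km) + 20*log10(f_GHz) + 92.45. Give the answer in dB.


20*log10(439.7) = 52.86
20*log10(34.1) = 30.66
FSPL = 176.0 dB

176.0 dB


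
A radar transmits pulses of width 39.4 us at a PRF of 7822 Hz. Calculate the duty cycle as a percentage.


DC = 39.4e-6 * 7822 * 100 = 30.82%

30.82%


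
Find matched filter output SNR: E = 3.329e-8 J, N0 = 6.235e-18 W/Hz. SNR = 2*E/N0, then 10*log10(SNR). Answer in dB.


SNR_lin = 2 * 3.329e-8 / 6.235e-18 = 1.068e10
SNR_dB = 10*log10(1.068e10) = 100.3 dB

100.3 dB


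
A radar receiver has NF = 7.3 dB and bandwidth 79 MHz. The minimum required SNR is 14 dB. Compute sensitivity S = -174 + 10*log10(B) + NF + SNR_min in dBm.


10*log10(79000000.0) = 78.98
S = -174 + 78.98 + 7.3 + 14 = -73.7 dBm

-73.7 dBm


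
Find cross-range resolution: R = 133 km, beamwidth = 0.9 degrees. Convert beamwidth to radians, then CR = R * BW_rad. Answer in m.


BW_rad = 0.015707963
CR = 133000 * 0.015707963 = 2089.2 m

2089.2 m


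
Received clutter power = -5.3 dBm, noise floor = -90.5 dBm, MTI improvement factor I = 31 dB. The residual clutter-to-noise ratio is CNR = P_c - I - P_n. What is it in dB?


CNR = -5.3 - 31 - (-90.5) = 54.2 dB

54.2 dB


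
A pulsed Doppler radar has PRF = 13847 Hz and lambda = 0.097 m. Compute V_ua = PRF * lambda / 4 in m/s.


V_ua = 13847 * 0.097 / 4 = 335.8 m/s

335.8 m/s


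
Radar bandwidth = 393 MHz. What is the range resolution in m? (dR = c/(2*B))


dR = 3e8 / (2 * 393000000.0) = 0.38 m

0.38 m


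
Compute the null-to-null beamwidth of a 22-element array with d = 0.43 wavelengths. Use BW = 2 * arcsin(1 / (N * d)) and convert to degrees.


1/(N*d) = 1/(22*0.43) = 0.105708
BW = 2*arcsin(0.105708) = 12.1 degrees

12.1 degrees


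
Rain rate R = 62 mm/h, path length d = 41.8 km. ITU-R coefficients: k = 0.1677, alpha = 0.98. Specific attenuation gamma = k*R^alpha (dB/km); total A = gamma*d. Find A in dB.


gamma = 0.1677 * 62^0.98 = 9.573636 dB/km
A = 9.573636 * 41.8 = 400.18 dB

400.18 dB


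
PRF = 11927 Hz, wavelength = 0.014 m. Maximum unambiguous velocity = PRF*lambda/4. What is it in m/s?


V_ua = 11927 * 0.014 / 4 = 41.7 m/s

41.7 m/s


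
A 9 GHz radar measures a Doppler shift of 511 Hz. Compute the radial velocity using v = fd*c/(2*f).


v = 511 * 3e8 / (2 * 9000000000.0) = 8.5 m/s

8.5 m/s


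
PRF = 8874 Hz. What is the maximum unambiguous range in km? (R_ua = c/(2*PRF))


R_ua = 3e8 / (2 * 8874) = 16903.3 m = 16.9 km

16.9 km


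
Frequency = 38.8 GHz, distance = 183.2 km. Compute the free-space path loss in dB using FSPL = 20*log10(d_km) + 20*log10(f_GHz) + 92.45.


20*log10(183.2) = 45.26
20*log10(38.8) = 31.78
FSPL = 169.5 dB

169.5 dB


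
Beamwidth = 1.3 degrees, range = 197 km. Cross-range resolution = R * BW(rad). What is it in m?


BW_rad = 0.02268928
CR = 197000 * 0.02268928 = 4469.8 m

4469.8 m


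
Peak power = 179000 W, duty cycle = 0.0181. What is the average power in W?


P_avg = 179000 * 0.0181 = 3239.9 W

3239.9 W


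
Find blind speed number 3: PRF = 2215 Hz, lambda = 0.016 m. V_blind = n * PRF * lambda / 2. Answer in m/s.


V_blind = 3 * 2215 * 0.016 / 2 = 53.2 m/s

53.2 m/s


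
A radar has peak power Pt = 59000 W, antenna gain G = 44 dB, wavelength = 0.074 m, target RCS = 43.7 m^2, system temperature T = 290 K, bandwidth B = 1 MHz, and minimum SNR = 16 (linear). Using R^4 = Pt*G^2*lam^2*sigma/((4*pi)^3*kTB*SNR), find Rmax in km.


G_lin = 10^(44/10) = 25118.864315
R^4 = 59000 * 25118.864315^2 * 0.074^2 * 43.7 / ((4*pi)^3 * 1.38e-23 * 290 * 1000000.0 * 16)
R^4 = 7.01084e22 m^4
R_max = (7.01084e22)^(1/4) = 514567.7 m = 514.6 km

514.6 km


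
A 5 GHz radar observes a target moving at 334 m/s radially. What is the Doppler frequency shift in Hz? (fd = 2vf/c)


fd = 2 * 334 * 5000000000.0 / 3e8 = 11133.3 Hz

11133.3 Hz


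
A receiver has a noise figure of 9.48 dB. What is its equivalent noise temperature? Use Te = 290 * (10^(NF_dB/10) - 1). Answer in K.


NF_lin = 10^(9.48/10) = 8.87156
Te = 290 * (8.87156 - 1) = 2282.8 K

2282.8 K


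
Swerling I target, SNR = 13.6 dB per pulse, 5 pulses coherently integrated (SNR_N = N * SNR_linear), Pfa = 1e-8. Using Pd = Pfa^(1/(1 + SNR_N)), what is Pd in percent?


SNR_lin = 10^(13.6/10) = 22.90868
SNR_N = 5 * 22.90868 = 114.5434
1/(1 + SNR_N) = 1/115.5434 = 0.0086548
Pd = (1e-8)^0.0086548 = 0.85263
Pd = 85.3%

85.3%


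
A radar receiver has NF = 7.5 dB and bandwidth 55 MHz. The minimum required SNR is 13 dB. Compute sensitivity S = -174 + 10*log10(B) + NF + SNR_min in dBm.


10*log10(55000000.0) = 77.4
S = -174 + 77.4 + 7.5 + 13 = -76.1 dBm

-76.1 dBm


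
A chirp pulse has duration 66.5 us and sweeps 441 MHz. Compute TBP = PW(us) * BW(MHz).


TBP = 66.5 * 441 = 29326.5

29326.5


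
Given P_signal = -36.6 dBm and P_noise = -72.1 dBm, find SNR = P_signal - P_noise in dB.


SNR = -36.6 - (-72.1) = 35.5 dB

35.5 dB


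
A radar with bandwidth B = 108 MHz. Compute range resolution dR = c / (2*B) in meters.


dR = 3e8 / (2 * 108000000.0) = 1.39 m

1.39 m


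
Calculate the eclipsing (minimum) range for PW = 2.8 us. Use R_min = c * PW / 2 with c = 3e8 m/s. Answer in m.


R_min = 3e8 * 2.8e-6 / 2 = 420.0 m

420.0 m


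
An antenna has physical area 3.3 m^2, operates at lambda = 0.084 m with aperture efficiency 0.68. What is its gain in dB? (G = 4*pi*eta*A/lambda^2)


G_linear = 4*pi*0.68*3.3/0.084^2 = 3996.45
G_dB = 10*log10(3996.45) = 36.0 dB

36.0 dB


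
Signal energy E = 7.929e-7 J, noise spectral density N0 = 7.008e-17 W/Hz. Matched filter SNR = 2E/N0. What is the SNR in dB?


SNR_lin = 2 * 7.929e-7 / 7.008e-17 = 2.263e10
SNR_dB = 10*log10(2.263e10) = 103.5 dB

103.5 dB


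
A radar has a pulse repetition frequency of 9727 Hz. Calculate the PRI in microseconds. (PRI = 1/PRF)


PRI = 1/9727 = 0.0001028066 s = 102.8 us

102.8 us


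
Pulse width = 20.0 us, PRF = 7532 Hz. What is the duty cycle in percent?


DC = 20.0e-6 * 7532 * 100 = 15.06%

15.06%


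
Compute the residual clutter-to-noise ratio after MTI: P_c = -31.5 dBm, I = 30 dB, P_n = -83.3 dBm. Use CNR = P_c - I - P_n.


CNR = -31.5 - 30 - (-83.3) = 21.8 dB

21.8 dB


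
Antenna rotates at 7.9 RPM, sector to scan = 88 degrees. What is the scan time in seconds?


t = 88 / (7.9 * 360) * 60 = 1.86 s

1.86 s


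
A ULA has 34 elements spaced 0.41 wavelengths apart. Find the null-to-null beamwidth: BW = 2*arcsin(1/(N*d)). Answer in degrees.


1/(N*d) = 1/(34*0.41) = 0.071736
BW = 2*arcsin(0.071736) = 8.2 degrees

8.2 degrees


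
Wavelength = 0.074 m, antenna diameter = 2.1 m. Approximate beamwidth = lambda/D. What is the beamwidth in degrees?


BW_rad = 0.074 / 2.1 = 0.035238
BW_deg = 2.02 degrees

2.02 degrees


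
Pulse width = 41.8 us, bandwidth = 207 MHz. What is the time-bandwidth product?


TBP = 41.8 * 207 = 8652.6

8652.6


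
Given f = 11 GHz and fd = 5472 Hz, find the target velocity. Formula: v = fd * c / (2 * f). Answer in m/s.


v = 5472 * 3e8 / (2 * 11000000000.0) = 74.6 m/s

74.6 m/s


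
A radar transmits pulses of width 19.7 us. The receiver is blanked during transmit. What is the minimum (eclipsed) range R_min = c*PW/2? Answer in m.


R_min = 3e8 * 19.7e-6 / 2 = 2955.0 m

2955.0 m


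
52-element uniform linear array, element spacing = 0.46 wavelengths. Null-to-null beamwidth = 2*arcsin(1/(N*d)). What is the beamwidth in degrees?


1/(N*d) = 1/(52*0.46) = 0.041806
BW = 2*arcsin(0.041806) = 4.8 degrees

4.8 degrees


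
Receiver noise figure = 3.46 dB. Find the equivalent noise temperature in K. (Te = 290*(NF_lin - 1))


NF_lin = 10^(3.46/10) = 2.218196
Te = 290 * (2.218196 - 1) = 353.3 K

353.3 K


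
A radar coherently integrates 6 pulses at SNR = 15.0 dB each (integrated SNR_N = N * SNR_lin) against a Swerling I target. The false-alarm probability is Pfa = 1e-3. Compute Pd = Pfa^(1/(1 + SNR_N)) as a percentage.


SNR_lin = 10^(15.0/10) = 31.62278
SNR_N = 6 * 31.62278 = 189.73668
1/(1 + SNR_N) = 1/190.73668 = 0.0052428
Pd = (1e-3)^0.0052428 = 0.96443
Pd = 96.4%

96.4%


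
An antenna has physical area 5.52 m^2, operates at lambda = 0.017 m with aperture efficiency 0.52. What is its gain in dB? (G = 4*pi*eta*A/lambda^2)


G_linear = 4*pi*0.52*5.52/0.017^2 = 124811.45
G_dB = 10*log10(124811.45) = 51.0 dB

51.0 dB


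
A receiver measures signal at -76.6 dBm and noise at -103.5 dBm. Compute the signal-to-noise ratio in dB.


SNR = -76.6 - (-103.5) = 26.9 dB

26.9 dB


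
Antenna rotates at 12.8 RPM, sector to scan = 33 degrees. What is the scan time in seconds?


t = 33 / (12.8 * 360) * 60 = 0.43 s

0.43 s


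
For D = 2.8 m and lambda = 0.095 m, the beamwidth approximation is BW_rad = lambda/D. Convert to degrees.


BW_rad = 0.095 / 2.8 = 0.033929
BW_deg = 1.94 degrees

1.94 degrees


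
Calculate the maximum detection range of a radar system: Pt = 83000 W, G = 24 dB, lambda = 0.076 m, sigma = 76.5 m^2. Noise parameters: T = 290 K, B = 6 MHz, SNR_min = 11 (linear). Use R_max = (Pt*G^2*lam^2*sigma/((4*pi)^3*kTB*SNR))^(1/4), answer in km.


G_lin = 10^(24/10) = 251.188643
R^4 = 83000 * 251.188643^2 * 0.076^2 * 76.5 / ((4*pi)^3 * 1.38e-23 * 290 * 6000000.0 * 11)
R^4 = 4.41485e18 m^4
R_max = (4.41485e18)^(1/4) = 45838.4 m = 45.8 km

45.8 km


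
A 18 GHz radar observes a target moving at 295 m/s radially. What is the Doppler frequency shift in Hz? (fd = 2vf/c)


fd = 2 * 295 * 18000000000.0 / 3e8 = 35400.0 Hz

35400.0 Hz


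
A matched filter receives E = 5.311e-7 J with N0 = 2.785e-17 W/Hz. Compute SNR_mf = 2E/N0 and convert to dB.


SNR_lin = 2 * 5.311e-7 / 2.785e-17 = 3.814e10
SNR_dB = 10*log10(3.814e10) = 105.8 dB

105.8 dB


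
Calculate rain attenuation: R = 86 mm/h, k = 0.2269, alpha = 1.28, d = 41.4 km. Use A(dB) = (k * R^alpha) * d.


gamma = 0.2269 * 86^1.28 = 67.919192 dB/km
A = 67.919192 * 41.4 = 2811.85 dB

2811.85 dB


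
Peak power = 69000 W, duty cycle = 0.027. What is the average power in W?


P_avg = 69000 * 0.027 = 1863.0 W

1863.0 W


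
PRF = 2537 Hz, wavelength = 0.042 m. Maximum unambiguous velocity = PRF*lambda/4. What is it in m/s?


V_ua = 2537 * 0.042 / 4 = 26.6 m/s

26.6 m/s


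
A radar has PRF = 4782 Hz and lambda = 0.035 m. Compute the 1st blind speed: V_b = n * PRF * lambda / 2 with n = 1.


V_blind = 1 * 4782 * 0.035 / 2 = 83.7 m/s

83.7 m/s


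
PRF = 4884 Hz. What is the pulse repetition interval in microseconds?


PRI = 1/4884 = 0.0002047502 s = 204.8 us

204.8 us


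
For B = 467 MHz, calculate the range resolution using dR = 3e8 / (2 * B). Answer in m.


dR = 3e8 / (2 * 467000000.0) = 0.32 m

0.32 m


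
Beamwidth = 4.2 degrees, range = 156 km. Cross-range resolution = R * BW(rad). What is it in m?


BW_rad = 0.073303829
CR = 156000 * 0.073303829 = 11435.4 m

11435.4 m


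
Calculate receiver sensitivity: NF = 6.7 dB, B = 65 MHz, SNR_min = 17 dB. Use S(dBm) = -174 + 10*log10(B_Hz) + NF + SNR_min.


10*log10(65000000.0) = 78.13
S = -174 + 78.13 + 6.7 + 17 = -72.2 dBm

-72.2 dBm


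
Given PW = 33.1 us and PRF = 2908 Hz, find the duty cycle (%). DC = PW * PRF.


DC = 33.1e-6 * 2908 * 100 = 9.63%

9.63%


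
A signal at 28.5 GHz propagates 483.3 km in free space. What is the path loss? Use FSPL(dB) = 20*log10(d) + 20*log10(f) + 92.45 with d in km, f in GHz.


20*log10(483.3) = 53.68
20*log10(28.5) = 29.1
FSPL = 175.2 dB

175.2 dB


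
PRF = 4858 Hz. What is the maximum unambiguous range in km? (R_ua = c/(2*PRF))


R_ua = 3e8 / (2 * 4858) = 30876.9 m = 30.9 km

30.9 km


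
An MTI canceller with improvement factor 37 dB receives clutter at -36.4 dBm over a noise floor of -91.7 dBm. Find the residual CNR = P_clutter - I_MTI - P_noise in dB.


CNR = -36.4 - 37 - (-91.7) = 18.3 dB

18.3 dB


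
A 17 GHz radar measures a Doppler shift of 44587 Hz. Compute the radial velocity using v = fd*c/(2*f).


v = 44587 * 3e8 / (2 * 17000000000.0) = 393.4 m/s

393.4 m/s


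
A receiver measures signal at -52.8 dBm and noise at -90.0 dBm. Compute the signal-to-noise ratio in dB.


SNR = -52.8 - (-90.0) = 37.2 dB

37.2 dB


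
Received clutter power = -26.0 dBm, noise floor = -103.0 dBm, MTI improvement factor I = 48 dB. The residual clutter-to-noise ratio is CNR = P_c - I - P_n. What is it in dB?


CNR = -26.0 - 48 - (-103.0) = 29.0 dB

29.0 dB


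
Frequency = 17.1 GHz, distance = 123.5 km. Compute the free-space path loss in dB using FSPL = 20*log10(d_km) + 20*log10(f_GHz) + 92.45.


20*log10(123.5) = 41.83
20*log10(17.1) = 24.66
FSPL = 158.9 dB

158.9 dB


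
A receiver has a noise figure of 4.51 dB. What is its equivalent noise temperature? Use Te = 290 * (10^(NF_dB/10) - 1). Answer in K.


NF_lin = 10^(4.51/10) = 2.82488
Te = 290 * (2.82488 - 1) = 529.2 K

529.2 K


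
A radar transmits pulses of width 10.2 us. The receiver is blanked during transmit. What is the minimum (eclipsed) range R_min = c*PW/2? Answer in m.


R_min = 3e8 * 10.2e-6 / 2 = 1530.0 m

1530.0 m


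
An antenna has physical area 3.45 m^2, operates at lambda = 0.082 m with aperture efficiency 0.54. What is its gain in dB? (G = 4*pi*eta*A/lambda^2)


G_linear = 4*pi*0.54*3.45/0.082^2 = 3481.73
G_dB = 10*log10(3481.73) = 35.4 dB

35.4 dB


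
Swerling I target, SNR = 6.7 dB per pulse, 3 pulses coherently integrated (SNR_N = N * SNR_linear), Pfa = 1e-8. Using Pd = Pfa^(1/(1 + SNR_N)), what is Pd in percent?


SNR_lin = 10^(6.7/10) = 4.67735
SNR_N = 3 * 4.67735 = 14.03205
1/(1 + SNR_N) = 1/15.03205 = 0.0665245
Pd = (1e-8)^0.0665245 = 0.29363
Pd = 29.4%

29.4%


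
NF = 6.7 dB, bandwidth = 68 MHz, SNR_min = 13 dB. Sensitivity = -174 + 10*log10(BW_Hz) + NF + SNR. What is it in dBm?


10*log10(68000000.0) = 78.33
S = -174 + 78.33 + 6.7 + 13 = -76.0 dBm

-76.0 dBm


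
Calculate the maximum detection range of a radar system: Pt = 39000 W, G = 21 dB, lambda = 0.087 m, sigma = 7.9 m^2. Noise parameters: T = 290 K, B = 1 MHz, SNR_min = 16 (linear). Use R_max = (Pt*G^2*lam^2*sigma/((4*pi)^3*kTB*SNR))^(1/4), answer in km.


G_lin = 10^(21/10) = 125.892541
R^4 = 39000 * 125.892541^2 * 0.087^2 * 7.9 / ((4*pi)^3 * 1.38e-23 * 290 * 1000000.0 * 16)
R^4 = 2.90873e17 m^4
R_max = (2.90873e17)^(1/4) = 23223.4 m = 23.2 km

23.2 km


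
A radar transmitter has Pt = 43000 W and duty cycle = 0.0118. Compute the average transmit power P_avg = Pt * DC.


P_avg = 43000 * 0.0118 = 507.4 W

507.4 W


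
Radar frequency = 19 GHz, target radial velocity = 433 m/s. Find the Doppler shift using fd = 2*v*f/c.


fd = 2 * 433 * 19000000000.0 / 3e8 = 54846.7 Hz

54846.7 Hz


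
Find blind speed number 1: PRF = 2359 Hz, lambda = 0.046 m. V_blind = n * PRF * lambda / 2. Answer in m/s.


V_blind = 1 * 2359 * 0.046 / 2 = 54.3 m/s

54.3 m/s


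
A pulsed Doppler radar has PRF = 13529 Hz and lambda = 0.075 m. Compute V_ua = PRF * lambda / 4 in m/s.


V_ua = 13529 * 0.075 / 4 = 253.7 m/s

253.7 m/s


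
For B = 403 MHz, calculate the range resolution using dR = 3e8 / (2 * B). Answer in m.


dR = 3e8 / (2 * 403000000.0) = 0.37 m

0.37 m


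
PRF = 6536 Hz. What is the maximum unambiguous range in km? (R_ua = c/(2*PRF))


R_ua = 3e8 / (2 * 6536) = 22949.8 m = 22.9 km

22.9 km


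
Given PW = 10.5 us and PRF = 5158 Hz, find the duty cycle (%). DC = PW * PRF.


DC = 10.5e-6 * 5158 * 100 = 5.42%

5.42%


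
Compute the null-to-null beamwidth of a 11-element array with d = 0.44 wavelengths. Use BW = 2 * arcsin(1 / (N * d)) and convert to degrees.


1/(N*d) = 1/(11*0.44) = 0.206612
BW = 2*arcsin(0.206612) = 23.8 degrees

23.8 degrees


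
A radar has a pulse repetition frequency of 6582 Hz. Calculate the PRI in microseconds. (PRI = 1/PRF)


PRI = 1/6582 = 0.0001519295 s = 151.9 us

151.9 us


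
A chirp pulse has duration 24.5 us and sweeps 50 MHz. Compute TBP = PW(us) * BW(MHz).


TBP = 24.5 * 50 = 1225.0

1225.0


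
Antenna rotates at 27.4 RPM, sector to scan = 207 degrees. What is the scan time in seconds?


t = 207 / (27.4 * 360) * 60 = 1.26 s

1.26 s


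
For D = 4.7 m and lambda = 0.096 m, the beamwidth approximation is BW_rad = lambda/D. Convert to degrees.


BW_rad = 0.096 / 4.7 = 0.020426
BW_deg = 1.17 degrees

1.17 degrees


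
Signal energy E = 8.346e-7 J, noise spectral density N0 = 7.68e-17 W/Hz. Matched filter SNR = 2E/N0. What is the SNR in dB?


SNR_lin = 2 * 8.346e-7 / 7.68e-17 = 2.173e10
SNR_dB = 10*log10(2.173e10) = 103.4 dB

103.4 dB


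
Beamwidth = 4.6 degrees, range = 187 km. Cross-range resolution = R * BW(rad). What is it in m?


BW_rad = 0.080285146
CR = 187000 * 0.080285146 = 15013.3 m

15013.3 m


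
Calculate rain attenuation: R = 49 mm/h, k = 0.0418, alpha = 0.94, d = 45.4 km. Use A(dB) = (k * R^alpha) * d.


gamma = 0.0418 * 49^0.94 = 1.621663 dB/km
A = 1.621663 * 45.4 = 73.62 dB

73.62 dB


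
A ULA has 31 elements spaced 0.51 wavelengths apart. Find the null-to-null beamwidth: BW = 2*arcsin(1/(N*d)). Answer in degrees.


1/(N*d) = 1/(31*0.51) = 0.063251
BW = 2*arcsin(0.063251) = 7.3 degrees

7.3 degrees


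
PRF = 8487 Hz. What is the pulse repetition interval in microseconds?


PRI = 1/8487 = 0.0001178273 s = 117.8 us

117.8 us


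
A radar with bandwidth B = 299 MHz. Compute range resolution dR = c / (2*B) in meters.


dR = 3e8 / (2 * 299000000.0) = 0.5 m

0.5 m


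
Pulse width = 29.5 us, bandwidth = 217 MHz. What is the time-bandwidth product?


TBP = 29.5 * 217 = 6401.5

6401.5


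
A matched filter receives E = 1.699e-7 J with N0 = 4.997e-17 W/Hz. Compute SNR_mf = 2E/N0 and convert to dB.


SNR_lin = 2 * 1.699e-7 / 4.997e-17 = 6.8e9
SNR_dB = 10*log10(6.8e9) = 98.3 dB

98.3 dB


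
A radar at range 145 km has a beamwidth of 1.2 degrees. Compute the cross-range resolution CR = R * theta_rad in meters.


BW_rad = 0.020943951
CR = 145000 * 0.020943951 = 3036.9 m

3036.9 m


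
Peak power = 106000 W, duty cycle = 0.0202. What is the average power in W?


P_avg = 106000 * 0.0202 = 2141.2 W

2141.2 W


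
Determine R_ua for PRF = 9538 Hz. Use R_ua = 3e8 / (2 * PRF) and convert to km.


R_ua = 3e8 / (2 * 9538) = 15726.6 m = 15.7 km

15.7 km


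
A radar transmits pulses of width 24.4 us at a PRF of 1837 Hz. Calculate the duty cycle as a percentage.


DC = 24.4e-6 * 1837 * 100 = 4.48%

4.48%


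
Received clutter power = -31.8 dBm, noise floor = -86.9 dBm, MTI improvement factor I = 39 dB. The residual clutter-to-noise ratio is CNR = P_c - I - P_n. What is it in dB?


CNR = -31.8 - 39 - (-86.9) = 16.1 dB

16.1 dB


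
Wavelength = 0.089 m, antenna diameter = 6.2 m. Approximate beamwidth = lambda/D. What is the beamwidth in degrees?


BW_rad = 0.089 / 6.2 = 0.014355
BW_deg = 0.82 degrees

0.82 degrees


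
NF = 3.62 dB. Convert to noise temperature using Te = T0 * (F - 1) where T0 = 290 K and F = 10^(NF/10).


NF_lin = 10^(3.62/10) = 2.301442
Te = 290 * (2.301442 - 1) = 377.4 K

377.4 K


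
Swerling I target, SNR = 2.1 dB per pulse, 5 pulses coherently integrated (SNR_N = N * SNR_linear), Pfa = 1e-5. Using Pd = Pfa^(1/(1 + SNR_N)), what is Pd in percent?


SNR_lin = 10^(2.1/10) = 1.62181
SNR_N = 5 * 1.62181 = 8.10905
1/(1 + SNR_N) = 1/9.10905 = 0.1097809
Pd = (1e-5)^0.1097809 = 0.28255
Pd = 28.3%

28.3%


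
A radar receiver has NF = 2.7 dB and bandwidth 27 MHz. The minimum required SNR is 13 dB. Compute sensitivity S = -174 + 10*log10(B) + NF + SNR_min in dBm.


10*log10(27000000.0) = 74.31
S = -174 + 74.31 + 2.7 + 13 = -84.0 dBm

-84.0 dBm


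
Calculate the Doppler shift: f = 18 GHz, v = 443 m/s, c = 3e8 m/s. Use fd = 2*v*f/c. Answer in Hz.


fd = 2 * 443 * 18000000000.0 / 3e8 = 53160.0 Hz

53160.0 Hz


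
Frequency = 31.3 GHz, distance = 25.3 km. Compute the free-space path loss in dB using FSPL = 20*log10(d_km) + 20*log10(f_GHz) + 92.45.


20*log10(25.3) = 28.06
20*log10(31.3) = 29.91
FSPL = 150.4 dB

150.4 dB


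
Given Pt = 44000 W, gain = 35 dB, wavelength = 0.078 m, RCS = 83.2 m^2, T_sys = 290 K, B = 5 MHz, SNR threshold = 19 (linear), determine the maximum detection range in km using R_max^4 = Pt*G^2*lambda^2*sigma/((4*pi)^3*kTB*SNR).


G_lin = 10^(35/10) = 3162.27766
R^4 = 44000 * 3162.27766^2 * 0.078^2 * 83.2 / ((4*pi)^3 * 1.38e-23 * 290 * 5000000.0 * 19)
R^4 = 2.95213e20 m^4
R_max = (2.95213e20)^(1/4) = 131079.2 m = 131.1 km

131.1 km


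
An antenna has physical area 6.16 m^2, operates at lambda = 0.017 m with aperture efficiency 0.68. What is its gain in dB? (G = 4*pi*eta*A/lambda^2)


G_linear = 4*pi*0.68*6.16/0.017^2 = 182138.45
G_dB = 10*log10(182138.45) = 52.6 dB

52.6 dB


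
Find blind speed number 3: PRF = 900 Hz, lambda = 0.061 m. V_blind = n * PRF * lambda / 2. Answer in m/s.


V_blind = 3 * 900 * 0.061 / 2 = 82.4 m/s

82.4 m/s


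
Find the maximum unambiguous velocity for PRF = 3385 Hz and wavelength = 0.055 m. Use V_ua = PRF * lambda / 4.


V_ua = 3385 * 0.055 / 4 = 46.5 m/s

46.5 m/s


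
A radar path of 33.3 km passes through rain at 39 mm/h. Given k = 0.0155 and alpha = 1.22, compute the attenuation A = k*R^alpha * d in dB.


gamma = 0.0155 * 39^1.22 = 1.353414 dB/km
A = 1.353414 * 33.3 = 45.07 dB

45.07 dB


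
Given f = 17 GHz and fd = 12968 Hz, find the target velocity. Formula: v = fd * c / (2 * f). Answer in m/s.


v = 12968 * 3e8 / (2 * 17000000000.0) = 114.4 m/s

114.4 m/s


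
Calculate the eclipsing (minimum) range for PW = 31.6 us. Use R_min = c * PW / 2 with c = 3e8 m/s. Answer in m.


R_min = 3e8 * 31.6e-6 / 2 = 4740.0 m

4740.0 m


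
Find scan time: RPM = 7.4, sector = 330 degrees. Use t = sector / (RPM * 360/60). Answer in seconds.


t = 330 / (7.4 * 360) * 60 = 7.43 s

7.43 s


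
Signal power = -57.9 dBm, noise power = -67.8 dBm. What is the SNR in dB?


SNR = -57.9 - (-67.8) = 9.9 dB

9.9 dB


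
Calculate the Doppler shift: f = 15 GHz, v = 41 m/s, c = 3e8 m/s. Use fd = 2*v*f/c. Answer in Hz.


fd = 2 * 41 * 15000000000.0 / 3e8 = 4100.0 Hz

4100.0 Hz


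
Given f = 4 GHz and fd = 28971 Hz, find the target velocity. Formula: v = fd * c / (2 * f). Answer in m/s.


v = 28971 * 3e8 / (2 * 4000000000.0) = 1086.4 m/s

1086.4 m/s


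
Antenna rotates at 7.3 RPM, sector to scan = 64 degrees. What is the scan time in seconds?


t = 64 / (7.3 * 360) * 60 = 1.46 s

1.46 s


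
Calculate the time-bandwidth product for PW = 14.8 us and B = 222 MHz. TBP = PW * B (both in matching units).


TBP = 14.8 * 222 = 3285.6

3285.6


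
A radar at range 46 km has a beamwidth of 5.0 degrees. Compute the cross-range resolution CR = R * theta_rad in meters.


BW_rad = 0.087266463
CR = 46000 * 0.087266463 = 4014.3 m

4014.3 m


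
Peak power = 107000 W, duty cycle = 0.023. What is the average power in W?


P_avg = 107000 * 0.023 = 2461.0 W

2461.0 W


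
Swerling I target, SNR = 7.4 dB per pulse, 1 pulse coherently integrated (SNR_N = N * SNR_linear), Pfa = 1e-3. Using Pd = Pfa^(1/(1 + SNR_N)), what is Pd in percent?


SNR_lin = 10^(7.4/10) = 5.49541
SNR_N = 1 * 5.49541 = 5.49541
1/(1 + SNR_N) = 1/6.49541 = 0.1539549
Pd = (1e-3)^0.1539549 = 0.34525
Pd = 34.5%

34.5%


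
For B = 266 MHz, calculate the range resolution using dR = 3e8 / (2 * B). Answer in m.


dR = 3e8 / (2 * 266000000.0) = 0.56 m

0.56 m


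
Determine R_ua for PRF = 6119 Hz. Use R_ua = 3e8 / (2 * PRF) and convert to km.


R_ua = 3e8 / (2 * 6119) = 24513.8 m = 24.5 km

24.5 km


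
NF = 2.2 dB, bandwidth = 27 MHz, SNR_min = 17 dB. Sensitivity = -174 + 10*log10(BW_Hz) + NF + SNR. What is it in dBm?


10*log10(27000000.0) = 74.31
S = -174 + 74.31 + 2.2 + 17 = -80.5 dBm

-80.5 dBm


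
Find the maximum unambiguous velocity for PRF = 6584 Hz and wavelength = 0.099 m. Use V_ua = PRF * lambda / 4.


V_ua = 6584 * 0.099 / 4 = 163.0 m/s

163.0 m/s


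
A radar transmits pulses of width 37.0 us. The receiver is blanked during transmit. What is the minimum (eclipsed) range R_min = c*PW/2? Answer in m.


R_min = 3e8 * 37.0e-6 / 2 = 5550.0 m

5550.0 m


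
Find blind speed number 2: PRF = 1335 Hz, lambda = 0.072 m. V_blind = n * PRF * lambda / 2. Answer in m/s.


V_blind = 2 * 1335 * 0.072 / 2 = 96.1 m/s

96.1 m/s


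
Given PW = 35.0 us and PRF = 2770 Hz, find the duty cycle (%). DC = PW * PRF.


DC = 35.0e-6 * 2770 * 100 = 9.7%

9.7%


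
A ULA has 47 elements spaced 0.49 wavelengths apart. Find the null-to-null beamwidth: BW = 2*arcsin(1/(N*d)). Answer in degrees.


1/(N*d) = 1/(47*0.49) = 0.043422
BW = 2*arcsin(0.043422) = 5.0 degrees

5.0 degrees


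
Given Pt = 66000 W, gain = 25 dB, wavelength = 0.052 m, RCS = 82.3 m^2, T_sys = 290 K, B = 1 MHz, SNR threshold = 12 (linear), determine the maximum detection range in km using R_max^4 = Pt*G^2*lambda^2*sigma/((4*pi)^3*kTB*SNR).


G_lin = 10^(25/10) = 316.227766
R^4 = 66000 * 316.227766^2 * 0.052^2 * 82.3 / ((4*pi)^3 * 1.38e-23 * 290 * 1000000.0 * 12)
R^4 = 1.54121e19 m^4
R_max = (1.54121e19)^(1/4) = 62656.4 m = 62.7 km

62.7 km


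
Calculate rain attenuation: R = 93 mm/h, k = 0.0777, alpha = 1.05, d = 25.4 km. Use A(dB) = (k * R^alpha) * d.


gamma = 0.0777 * 93^1.05 = 9.064172 dB/km
A = 9.064172 * 25.4 = 230.23 dB

230.23 dB


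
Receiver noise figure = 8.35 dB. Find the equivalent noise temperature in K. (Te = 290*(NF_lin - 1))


NF_lin = 10^(8.35/10) = 6.839116
Te = 290 * (6.839116 - 1) = 1693.3 K

1693.3 K


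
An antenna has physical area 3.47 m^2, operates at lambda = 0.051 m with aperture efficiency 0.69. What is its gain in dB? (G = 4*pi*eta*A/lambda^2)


G_linear = 4*pi*0.69*3.47/0.051^2 = 11567.73
G_dB = 10*log10(11567.73) = 40.6 dB

40.6 dB


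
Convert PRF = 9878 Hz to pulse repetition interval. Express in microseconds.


PRI = 1/9878 = 0.0001012351 s = 101.2 us

101.2 us


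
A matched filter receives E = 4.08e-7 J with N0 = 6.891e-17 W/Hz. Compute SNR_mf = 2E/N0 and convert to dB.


SNR_lin = 2 * 4.08e-7 / 6.891e-17 = 1.184e10
SNR_dB = 10*log10(1.184e10) = 100.7 dB

100.7 dB


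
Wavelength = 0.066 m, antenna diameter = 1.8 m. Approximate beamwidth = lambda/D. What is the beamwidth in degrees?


BW_rad = 0.066 / 1.8 = 0.036667
BW_deg = 2.1 degrees

2.1 degrees


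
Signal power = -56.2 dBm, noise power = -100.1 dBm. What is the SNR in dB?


SNR = -56.2 - (-100.1) = 43.9 dB

43.9 dB


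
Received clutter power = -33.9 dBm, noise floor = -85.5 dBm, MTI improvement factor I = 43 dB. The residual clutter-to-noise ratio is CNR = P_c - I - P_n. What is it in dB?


CNR = -33.9 - 43 - (-85.5) = 8.6 dB

8.6 dB


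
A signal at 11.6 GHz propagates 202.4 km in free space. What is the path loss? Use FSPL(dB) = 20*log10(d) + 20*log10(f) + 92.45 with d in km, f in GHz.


20*log10(202.4) = 46.12
20*log10(11.6) = 21.29
FSPL = 159.9 dB

159.9 dB


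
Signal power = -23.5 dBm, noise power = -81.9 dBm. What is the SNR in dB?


SNR = -23.5 - (-81.9) = 58.4 dB

58.4 dB


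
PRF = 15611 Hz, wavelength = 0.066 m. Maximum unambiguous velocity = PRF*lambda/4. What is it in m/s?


V_ua = 15611 * 0.066 / 4 = 257.6 m/s

257.6 m/s


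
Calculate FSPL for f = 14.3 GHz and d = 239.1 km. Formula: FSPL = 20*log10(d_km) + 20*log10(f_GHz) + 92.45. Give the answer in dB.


20*log10(239.1) = 47.57
20*log10(14.3) = 23.11
FSPL = 163.1 dB

163.1 dB


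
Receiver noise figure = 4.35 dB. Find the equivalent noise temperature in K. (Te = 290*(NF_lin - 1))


NF_lin = 10^(4.35/10) = 2.722701
Te = 290 * (2.722701 - 1) = 499.6 K

499.6 K


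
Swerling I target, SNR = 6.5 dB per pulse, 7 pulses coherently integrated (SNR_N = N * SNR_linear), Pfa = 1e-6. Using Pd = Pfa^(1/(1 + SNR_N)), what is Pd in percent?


SNR_lin = 10^(6.5/10) = 4.46684
SNR_N = 7 * 4.46684 = 31.26788
1/(1 + SNR_N) = 1/32.26788 = 0.0309906
Pd = (1e-6)^0.0309906 = 0.65171
Pd = 65.2%

65.2%


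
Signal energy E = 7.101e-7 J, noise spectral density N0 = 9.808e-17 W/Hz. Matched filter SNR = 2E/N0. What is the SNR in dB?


SNR_lin = 2 * 7.101e-7 / 9.808e-17 = 1.448e10
SNR_dB = 10*log10(1.448e10) = 101.6 dB

101.6 dB


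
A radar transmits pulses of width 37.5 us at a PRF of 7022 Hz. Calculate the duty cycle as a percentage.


DC = 37.5e-6 * 7022 * 100 = 26.33%

26.33%


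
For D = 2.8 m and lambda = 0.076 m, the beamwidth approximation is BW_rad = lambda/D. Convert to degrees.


BW_rad = 0.076 / 2.8 = 0.027143
BW_deg = 1.56 degrees

1.56 degrees


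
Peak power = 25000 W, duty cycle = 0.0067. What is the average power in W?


P_avg = 25000 * 0.0067 = 167.5 W

167.5 W


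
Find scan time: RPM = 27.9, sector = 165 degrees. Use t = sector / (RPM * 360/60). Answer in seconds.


t = 165 / (27.9 * 360) * 60 = 0.99 s

0.99 s


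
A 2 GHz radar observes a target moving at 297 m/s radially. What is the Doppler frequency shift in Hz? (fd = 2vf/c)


fd = 2 * 297 * 2000000000.0 / 3e8 = 3960.0 Hz

3960.0 Hz


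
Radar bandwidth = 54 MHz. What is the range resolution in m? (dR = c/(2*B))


dR = 3e8 / (2 * 54000000.0) = 2.78 m

2.78 m


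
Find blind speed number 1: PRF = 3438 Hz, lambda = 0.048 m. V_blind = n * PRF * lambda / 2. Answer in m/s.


V_blind = 1 * 3438 * 0.048 / 2 = 82.5 m/s

82.5 m/s


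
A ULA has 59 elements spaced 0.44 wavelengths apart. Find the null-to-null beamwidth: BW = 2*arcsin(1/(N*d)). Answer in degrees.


1/(N*d) = 1/(59*0.44) = 0.038521
BW = 2*arcsin(0.038521) = 4.4 degrees

4.4 degrees


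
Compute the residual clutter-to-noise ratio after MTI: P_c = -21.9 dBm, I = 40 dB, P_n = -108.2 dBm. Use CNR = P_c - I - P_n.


CNR = -21.9 - 40 - (-108.2) = 46.3 dB

46.3 dB


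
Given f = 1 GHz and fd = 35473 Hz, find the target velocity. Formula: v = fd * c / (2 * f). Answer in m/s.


v = 35473 * 3e8 / (2 * 1000000000.0) = 5321.0 m/s

5321.0 m/s


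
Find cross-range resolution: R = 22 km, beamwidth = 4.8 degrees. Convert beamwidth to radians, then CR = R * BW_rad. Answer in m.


BW_rad = 0.083775804
CR = 22000 * 0.083775804 = 1843.1 m

1843.1 m


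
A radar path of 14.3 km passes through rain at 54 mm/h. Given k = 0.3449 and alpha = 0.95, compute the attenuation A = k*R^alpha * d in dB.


gamma = 0.3449 * 54^0.95 = 15.256934 dB/km
A = 15.256934 * 14.3 = 218.17 dB

218.17 dB


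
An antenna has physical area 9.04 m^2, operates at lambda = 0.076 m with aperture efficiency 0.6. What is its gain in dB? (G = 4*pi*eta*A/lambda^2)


G_linear = 4*pi*0.6*9.04/0.076^2 = 11800.55
G_dB = 10*log10(11800.55) = 40.7 dB

40.7 dB


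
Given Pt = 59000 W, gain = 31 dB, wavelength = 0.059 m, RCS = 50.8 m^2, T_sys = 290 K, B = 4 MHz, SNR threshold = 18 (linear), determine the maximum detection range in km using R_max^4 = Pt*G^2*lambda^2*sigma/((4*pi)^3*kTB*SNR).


G_lin = 10^(31/10) = 1258.925412
R^4 = 59000 * 1258.925412^2 * 0.059^2 * 50.8 / ((4*pi)^3 * 1.38e-23 * 290 * 4000000.0 * 18)
R^4 = 2.89188e19 m^4
R_max = (2.89188e19)^(1/4) = 73332.3 m = 73.3 km

73.3 km


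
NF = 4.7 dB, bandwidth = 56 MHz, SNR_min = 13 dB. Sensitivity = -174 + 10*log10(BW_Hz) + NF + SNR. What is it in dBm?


10*log10(56000000.0) = 77.48
S = -174 + 77.48 + 4.7 + 13 = -78.8 dBm

-78.8 dBm


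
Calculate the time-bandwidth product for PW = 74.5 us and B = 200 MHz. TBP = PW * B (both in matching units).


TBP = 74.5 * 200 = 14900.0

14900.0


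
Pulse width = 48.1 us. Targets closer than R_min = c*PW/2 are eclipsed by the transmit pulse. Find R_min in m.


R_min = 3e8 * 48.1e-6 / 2 = 7215.0 m

7215.0 m


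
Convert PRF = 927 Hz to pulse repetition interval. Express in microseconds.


PRI = 1/927 = 0.0010787487 s = 1078.7 us

1078.7 us


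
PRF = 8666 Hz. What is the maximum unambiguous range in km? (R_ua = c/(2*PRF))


R_ua = 3e8 / (2 * 8666) = 17309.0 m = 17.3 km

17.3 km


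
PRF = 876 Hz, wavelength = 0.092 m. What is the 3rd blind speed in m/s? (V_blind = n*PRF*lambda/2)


V_blind = 3 * 876 * 0.092 / 2 = 120.9 m/s

120.9 m/s


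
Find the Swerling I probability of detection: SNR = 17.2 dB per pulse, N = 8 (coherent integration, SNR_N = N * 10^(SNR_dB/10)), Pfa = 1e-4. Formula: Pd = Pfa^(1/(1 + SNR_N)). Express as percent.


SNR_lin = 10^(17.2/10) = 52.48075
SNR_N = 8 * 52.48075 = 419.846
1/(1 + SNR_N) = 1/420.846 = 0.0023762
Pd = (1e-4)^0.0023762 = 0.97835
Pd = 97.8%

97.8%


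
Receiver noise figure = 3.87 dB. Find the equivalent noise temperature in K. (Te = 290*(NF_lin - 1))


NF_lin = 10^(3.87/10) = 2.437811
Te = 290 * (2.437811 - 1) = 417.0 K

417.0 K


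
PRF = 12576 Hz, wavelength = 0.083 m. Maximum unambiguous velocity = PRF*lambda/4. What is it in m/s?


V_ua = 12576 * 0.083 / 4 = 261.0 m/s

261.0 m/s


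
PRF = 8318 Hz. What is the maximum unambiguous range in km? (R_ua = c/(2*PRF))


R_ua = 3e8 / (2 * 8318) = 18033.2 m = 18.0 km

18.0 km


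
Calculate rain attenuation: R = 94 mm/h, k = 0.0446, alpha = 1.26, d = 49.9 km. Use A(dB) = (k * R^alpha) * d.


gamma = 0.0446 * 94^1.26 = 13.660794 dB/km
A = 13.660794 * 49.9 = 681.67 dB

681.67 dB


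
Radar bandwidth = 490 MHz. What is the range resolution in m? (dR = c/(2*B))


dR = 3e8 / (2 * 490000000.0) = 0.31 m

0.31 m


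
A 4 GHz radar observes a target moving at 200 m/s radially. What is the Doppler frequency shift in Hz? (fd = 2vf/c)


fd = 2 * 200 * 4000000000.0 / 3e8 = 5333.3 Hz

5333.3 Hz
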